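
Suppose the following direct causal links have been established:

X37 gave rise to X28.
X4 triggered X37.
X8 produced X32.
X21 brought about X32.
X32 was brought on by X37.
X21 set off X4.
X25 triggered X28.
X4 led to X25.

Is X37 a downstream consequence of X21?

There is a causal chain: X21 → X4 → X37.

Yes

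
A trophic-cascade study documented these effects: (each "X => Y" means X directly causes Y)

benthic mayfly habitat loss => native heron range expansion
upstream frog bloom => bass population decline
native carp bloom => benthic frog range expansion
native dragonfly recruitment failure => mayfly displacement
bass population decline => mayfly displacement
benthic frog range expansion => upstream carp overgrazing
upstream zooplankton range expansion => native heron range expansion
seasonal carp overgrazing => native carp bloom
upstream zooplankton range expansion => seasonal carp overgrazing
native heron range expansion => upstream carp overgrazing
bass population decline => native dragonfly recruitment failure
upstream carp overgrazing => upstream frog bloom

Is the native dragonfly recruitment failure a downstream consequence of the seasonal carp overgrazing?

Yes

There is a causal chain: the seasonal carp overgrazing → the native carp bloom → the benthic frog range expansion → the upstream carp overgrazing → the upstream frog bloom → the bass population decline → the native dragonfly recruitment failure.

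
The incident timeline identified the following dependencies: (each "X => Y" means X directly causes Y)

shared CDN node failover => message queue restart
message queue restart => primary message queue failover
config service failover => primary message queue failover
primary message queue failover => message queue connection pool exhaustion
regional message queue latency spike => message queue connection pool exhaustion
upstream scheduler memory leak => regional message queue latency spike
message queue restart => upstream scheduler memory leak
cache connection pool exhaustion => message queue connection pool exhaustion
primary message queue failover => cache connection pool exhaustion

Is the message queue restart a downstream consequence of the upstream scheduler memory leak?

The upstream scheduler memory leak leads to the regional message queue latency spike, the message queue connection pool exhaustion; the message queue restart is not among them.

No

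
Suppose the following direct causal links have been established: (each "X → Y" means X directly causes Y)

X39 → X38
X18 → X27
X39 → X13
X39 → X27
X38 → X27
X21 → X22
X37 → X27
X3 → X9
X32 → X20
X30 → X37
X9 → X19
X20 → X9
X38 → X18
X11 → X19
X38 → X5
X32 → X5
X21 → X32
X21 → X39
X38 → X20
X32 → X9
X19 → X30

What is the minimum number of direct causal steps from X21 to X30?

4

Shortest chain: X21 → X32 → X9 → X19 → X30.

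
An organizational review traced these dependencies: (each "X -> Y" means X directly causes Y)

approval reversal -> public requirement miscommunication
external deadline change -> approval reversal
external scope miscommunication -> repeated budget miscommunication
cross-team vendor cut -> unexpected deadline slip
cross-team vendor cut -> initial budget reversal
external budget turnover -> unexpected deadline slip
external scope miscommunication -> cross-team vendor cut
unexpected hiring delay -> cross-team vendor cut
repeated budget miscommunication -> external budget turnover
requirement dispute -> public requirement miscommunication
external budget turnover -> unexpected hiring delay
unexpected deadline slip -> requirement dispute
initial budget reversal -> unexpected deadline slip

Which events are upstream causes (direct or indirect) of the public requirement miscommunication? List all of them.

the approval reversal, the cross-team vendor cut, the external budget turnover, the external deadline change, the external scope miscommunication, the initial budget reversal, the repeated budget miscommunication, the requirement dispute, the unexpected deadline slip, the unexpected hiring delay

Immediate causes of the public requirement miscommunication: the requirement dispute, the approval reversal.
Further upstream: the external scope miscommunication, the repeated budget miscommunication, the external deadline change, the external budget turnover, the unexpected hiring delay, the cross-team vendor cut, the initial budget reversal, the unexpected deadline slip.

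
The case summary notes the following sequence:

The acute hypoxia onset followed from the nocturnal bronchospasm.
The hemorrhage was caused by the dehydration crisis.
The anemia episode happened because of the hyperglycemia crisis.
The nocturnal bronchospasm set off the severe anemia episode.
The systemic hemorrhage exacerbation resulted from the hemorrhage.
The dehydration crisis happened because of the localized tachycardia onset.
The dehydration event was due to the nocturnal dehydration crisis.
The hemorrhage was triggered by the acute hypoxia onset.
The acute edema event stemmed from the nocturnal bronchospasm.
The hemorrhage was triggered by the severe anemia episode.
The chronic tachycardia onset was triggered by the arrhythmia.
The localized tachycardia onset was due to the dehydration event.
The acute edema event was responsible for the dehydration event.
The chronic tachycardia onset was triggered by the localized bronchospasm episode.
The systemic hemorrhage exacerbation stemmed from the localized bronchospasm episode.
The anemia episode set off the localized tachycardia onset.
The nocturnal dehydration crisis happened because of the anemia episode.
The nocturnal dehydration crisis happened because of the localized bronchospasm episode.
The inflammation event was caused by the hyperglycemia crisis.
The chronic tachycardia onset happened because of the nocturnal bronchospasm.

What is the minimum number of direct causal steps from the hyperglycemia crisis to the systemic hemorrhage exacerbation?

Shortest chain: the hyperglycemia crisis → the anemia episode → the localized tachycardia onset → the dehydration crisis → the hemorrhage → the systemic hemorrhage exacerbation.

5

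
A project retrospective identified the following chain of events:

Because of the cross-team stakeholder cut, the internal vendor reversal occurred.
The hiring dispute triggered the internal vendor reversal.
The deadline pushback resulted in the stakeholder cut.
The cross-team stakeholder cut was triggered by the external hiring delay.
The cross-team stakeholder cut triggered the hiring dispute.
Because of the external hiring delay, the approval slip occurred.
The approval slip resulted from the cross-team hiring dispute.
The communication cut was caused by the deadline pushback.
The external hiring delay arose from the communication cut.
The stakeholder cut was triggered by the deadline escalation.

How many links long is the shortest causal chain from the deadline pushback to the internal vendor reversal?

4

Shortest chain: the deadline pushback → the communication cut → the external hiring delay → the cross-team stakeholder cut → the internal vendor reversal.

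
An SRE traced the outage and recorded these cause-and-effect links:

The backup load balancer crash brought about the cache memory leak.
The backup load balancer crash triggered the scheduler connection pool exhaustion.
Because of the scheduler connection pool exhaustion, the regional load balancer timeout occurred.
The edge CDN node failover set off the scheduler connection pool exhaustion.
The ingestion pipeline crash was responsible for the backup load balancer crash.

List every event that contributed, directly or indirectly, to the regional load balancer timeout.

the backup load balancer crash, the edge CDN node failover, the ingestion pipeline crash, the scheduler connection pool exhaustion

Immediate cause of the regional load balancer timeout: the scheduler connection pool exhaustion.
Further upstream: the ingestion pipeline crash, the backup load balancer crash, the edge CDN node failover.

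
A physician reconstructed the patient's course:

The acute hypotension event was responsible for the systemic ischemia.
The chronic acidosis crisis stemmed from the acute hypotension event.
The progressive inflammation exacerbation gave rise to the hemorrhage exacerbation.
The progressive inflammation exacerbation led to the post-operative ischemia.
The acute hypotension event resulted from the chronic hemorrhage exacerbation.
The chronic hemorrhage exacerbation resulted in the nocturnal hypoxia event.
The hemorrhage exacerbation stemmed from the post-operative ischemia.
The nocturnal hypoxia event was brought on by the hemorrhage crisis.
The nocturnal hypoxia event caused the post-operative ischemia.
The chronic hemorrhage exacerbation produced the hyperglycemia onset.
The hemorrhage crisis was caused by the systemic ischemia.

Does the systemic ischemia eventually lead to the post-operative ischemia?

Yes

There is a causal chain: the systemic ischemia → the hemorrhage crisis → the nocturnal hypoxia event → the post-operative ischemia.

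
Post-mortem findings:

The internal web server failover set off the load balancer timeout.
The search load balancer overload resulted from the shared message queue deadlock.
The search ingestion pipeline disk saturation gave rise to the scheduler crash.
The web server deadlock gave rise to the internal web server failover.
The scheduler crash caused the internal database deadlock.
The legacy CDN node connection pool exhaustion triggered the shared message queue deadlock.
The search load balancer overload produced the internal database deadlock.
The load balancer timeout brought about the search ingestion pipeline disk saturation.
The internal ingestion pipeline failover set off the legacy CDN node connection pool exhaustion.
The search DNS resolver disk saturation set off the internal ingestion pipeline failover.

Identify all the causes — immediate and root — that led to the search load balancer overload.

Immediate cause of the search load balancer overload: the shared message queue deadlock.
Further upstream: the search DNS resolver disk saturation, the internal ingestion pipeline failover, the legacy CDN node connection pool exhaustion.

the internal ingestion pipeline failover, the legacy CDN node connection pool exhaustion, the search DNS resolver disk saturation, the shared message queue deadlock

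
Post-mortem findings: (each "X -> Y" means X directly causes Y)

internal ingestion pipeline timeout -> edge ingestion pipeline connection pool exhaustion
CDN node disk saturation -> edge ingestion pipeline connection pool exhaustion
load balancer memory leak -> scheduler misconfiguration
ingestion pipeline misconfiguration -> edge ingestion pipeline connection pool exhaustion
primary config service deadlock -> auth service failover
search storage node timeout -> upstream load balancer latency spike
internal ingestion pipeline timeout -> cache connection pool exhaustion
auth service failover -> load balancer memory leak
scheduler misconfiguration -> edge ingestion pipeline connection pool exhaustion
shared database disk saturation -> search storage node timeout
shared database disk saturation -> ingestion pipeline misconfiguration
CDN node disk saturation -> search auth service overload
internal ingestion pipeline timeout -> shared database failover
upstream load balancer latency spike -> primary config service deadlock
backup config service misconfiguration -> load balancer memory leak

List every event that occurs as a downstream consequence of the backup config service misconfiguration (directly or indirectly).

Direct effects: the load balancer memory leak.
2 steps out: the scheduler misconfiguration.
3 steps out: the edge ingestion pipeline connection pool exhaustion.
Not reachable from it: the shared database disk saturation, the internal ingestion pipeline timeout, the search storage node timeout, the upstream load balancer latency spike, the CDN node disk saturation, the primary config service deadlock, the auth service failover, the search auth service overload, the shared database failover, the ingestion pipeline misconfiguration, the cache connection pool exhaustion.

the edge ingestion pipeline connection pool exhaustion, the load balancer memory leak, the scheduler misconfiguration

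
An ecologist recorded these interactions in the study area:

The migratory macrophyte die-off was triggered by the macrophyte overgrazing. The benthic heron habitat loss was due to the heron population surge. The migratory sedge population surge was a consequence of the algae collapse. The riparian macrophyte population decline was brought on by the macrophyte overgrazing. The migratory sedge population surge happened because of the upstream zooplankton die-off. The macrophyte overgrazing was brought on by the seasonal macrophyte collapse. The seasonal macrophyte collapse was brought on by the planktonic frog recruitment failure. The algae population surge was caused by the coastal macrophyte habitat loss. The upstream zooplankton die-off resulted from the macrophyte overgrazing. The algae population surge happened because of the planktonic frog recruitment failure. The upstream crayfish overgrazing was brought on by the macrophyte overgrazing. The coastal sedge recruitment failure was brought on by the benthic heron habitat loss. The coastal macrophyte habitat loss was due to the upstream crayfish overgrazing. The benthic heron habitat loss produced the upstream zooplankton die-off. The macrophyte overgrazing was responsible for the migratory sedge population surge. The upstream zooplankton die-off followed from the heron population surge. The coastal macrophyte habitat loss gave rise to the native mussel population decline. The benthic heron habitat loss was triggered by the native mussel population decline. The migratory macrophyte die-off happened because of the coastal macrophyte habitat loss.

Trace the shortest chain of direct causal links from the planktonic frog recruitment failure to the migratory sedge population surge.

the planktonic frog recruitment failure → the seasonal macrophyte collapse → the macrophyte overgrazing → the migratory sedge population surge

the planktonic frog recruitment failure → the seasonal macrophyte collapse
the seasonal macrophyte collapse → the macrophyte overgrazing
the macrophyte overgrazing → the migratory sedge population surge
Length: 3 steps.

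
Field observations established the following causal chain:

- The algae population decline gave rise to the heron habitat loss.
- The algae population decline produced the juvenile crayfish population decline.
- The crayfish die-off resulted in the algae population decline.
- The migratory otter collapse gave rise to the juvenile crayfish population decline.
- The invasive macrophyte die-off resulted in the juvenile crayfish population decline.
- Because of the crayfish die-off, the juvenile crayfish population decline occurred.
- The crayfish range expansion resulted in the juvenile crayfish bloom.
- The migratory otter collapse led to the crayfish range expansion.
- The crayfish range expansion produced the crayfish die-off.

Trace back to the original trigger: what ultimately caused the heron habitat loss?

the migratory otter collapse

Tracing upstream from the heron habitat loss: the heron habitat loss ← the algae population decline ← the crayfish die-off ← the crayfish range expansion ← the migratory otter collapse.
The migratory otter collapse has no stated cause, so it is the root.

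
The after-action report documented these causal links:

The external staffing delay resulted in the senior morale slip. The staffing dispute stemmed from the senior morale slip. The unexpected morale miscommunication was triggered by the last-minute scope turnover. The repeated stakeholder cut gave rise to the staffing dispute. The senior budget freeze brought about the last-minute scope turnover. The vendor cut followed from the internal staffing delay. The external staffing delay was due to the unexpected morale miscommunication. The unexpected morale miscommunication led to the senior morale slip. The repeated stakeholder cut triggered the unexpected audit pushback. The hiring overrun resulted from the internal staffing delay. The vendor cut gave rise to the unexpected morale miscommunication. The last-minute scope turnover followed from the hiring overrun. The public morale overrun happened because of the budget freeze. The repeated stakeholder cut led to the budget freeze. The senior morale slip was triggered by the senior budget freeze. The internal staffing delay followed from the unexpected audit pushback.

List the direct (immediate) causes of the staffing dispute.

the repeated stakeholder cut, the senior morale slip

Upstream contributors include the unexpected audit pushback, the internal staffing delay, the hiring overrun, the senior budget freeze, the last-minute scope turnover, the vendor cut, the unexpected morale miscommunication, the external staffing delay, but only the repeated stakeholder cut, the senior morale slip feed directly into the staffing dispute.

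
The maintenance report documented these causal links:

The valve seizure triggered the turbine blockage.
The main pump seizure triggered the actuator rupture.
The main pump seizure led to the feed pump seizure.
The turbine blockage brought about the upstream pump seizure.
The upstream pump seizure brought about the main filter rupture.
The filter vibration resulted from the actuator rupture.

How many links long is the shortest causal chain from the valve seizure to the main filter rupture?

3

Shortest chain: the valve seizure → the turbine blockage → the upstream pump seizure → the main filter rupture.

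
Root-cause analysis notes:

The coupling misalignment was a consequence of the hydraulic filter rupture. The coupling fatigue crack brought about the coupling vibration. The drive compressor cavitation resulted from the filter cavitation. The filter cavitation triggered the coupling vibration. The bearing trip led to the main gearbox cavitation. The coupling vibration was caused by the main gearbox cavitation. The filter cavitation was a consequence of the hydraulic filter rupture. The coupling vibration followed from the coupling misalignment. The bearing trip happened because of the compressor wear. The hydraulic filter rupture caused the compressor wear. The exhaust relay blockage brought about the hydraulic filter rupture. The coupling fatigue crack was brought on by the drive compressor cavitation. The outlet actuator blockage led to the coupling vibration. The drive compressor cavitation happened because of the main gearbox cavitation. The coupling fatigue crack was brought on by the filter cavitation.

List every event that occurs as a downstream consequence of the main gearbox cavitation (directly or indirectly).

Direct effects: the drive compressor cavitation, the coupling vibration.
2 steps out: the coupling fatigue crack.
Not reachable from it: the exhaust relay blockage, the hydraulic filter rupture, the compressor wear, the bearing trip, the filter cavitation, the outlet actuator blockage, the coupling misalignment.

the coupling fatigue crack, the coupling vibration, the drive compressor cavitation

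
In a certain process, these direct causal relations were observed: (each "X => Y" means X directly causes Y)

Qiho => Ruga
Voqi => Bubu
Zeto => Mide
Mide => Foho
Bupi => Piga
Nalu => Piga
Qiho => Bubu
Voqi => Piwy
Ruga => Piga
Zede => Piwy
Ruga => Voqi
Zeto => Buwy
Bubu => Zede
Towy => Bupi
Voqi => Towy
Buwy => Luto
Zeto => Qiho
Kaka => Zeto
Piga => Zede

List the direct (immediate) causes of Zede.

Bubu, Piga

Upstream contributors include Kaka, Zeto, Qiho, Ruga, Voqi, Towy, Bupi, Nalu, but only Bubu, Piga feed directly into Zede.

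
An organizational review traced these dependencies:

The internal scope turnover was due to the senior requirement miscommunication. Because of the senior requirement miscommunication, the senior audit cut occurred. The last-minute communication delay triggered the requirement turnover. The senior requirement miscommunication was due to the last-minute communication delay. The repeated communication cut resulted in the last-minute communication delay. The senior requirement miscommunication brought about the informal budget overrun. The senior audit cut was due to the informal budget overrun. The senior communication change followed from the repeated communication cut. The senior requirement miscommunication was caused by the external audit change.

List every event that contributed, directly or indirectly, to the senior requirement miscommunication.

the external audit change, the last-minute communication delay, the repeated communication cut

Immediate causes of the senior requirement miscommunication: the last-minute communication delay, the external audit change.
Further upstream: the repeated communication cut.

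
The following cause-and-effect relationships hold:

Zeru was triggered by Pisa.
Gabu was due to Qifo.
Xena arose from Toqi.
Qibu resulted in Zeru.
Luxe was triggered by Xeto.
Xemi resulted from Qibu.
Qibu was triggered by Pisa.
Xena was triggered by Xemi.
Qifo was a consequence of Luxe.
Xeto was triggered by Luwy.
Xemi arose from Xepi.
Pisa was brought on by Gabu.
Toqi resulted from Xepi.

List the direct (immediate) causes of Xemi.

Qibu, Xepi

Upstream contributors include Luwy, Xeto, Luxe, Qifo, Gabu, Pisa, but only Qibu, Xepi feed directly into Xemi.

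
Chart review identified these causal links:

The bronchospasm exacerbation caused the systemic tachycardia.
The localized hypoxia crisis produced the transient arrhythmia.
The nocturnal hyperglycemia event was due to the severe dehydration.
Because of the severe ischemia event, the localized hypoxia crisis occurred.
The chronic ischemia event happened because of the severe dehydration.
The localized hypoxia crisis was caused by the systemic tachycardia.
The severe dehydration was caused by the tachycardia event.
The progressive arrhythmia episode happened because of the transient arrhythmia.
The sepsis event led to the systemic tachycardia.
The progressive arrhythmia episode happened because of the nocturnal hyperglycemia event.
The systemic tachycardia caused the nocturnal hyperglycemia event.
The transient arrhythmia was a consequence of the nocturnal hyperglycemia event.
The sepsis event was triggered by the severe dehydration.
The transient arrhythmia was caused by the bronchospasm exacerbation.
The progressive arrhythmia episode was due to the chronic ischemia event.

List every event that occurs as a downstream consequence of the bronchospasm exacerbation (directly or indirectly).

the localized hypoxia crisis, the nocturnal hyperglycemia event, the progressive arrhythmia episode, the systemic tachycardia, the transient arrhythmia

Direct effects: the systemic tachycardia, the transient arrhythmia.
2 steps out: the nocturnal hyperglycemia event, the localized hypoxia crisis, the progressive arrhythmia episode.
Not reachable from it: the tachycardia event, the severe dehydration, the sepsis event, the severe ischemia event, the chronic ischemia event.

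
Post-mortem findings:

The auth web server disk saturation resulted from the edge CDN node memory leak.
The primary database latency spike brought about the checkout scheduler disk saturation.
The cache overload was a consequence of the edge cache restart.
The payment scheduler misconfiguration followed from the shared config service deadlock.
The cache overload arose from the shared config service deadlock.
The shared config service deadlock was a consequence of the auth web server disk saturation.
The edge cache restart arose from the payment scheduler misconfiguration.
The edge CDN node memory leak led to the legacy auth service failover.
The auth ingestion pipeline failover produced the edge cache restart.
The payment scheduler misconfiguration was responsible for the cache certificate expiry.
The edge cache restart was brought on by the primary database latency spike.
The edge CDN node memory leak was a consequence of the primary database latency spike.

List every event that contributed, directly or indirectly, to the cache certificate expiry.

Immediate cause of the cache certificate expiry: the payment scheduler misconfiguration.
Further upstream: the primary database latency spike, the edge CDN node memory leak, the auth web server disk saturation, the shared config service deadlock.

the auth web server disk saturation, the edge CDN node memory leak, the payment scheduler misconfiguration, the primary database latency spike, the shared config service deadlock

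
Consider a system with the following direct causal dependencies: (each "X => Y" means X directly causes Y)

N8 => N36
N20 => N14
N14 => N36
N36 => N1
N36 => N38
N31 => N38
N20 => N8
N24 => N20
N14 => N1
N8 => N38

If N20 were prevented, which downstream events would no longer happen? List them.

Downstream of N20: N8, N14, N36, N1, N38.
Of those, still caused via another path: N38.
The remainder have no surviving cause.

N1, N14, N36, N8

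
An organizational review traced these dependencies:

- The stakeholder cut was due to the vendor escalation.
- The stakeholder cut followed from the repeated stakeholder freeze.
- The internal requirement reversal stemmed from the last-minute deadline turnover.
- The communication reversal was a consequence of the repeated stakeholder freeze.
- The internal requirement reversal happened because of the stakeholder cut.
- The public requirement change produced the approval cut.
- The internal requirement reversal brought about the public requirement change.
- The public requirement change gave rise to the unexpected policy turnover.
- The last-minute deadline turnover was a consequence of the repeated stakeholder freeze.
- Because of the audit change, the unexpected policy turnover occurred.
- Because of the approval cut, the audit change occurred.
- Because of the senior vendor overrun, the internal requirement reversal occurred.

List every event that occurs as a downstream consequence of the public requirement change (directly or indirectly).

the approval cut, the audit change, the unexpected policy turnover

Direct effects: the approval cut, the unexpected policy turnover.
2 steps out: the audit change.
Not reachable from it: the repeated stakeholder freeze, the vendor escalation, the last-minute deadline turnover, the senior vendor overrun, the communication reversal, the stakeholder cut, the internal requirement reversal.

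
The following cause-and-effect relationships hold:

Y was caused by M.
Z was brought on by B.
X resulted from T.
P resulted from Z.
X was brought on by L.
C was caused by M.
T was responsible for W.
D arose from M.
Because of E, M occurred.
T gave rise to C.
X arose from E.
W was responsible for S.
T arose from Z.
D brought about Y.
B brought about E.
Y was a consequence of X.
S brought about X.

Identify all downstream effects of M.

C, D, Y

Direct effects: D, Y, C.
Not reachable from it: B, L, Z, T, W, E, S, P, X.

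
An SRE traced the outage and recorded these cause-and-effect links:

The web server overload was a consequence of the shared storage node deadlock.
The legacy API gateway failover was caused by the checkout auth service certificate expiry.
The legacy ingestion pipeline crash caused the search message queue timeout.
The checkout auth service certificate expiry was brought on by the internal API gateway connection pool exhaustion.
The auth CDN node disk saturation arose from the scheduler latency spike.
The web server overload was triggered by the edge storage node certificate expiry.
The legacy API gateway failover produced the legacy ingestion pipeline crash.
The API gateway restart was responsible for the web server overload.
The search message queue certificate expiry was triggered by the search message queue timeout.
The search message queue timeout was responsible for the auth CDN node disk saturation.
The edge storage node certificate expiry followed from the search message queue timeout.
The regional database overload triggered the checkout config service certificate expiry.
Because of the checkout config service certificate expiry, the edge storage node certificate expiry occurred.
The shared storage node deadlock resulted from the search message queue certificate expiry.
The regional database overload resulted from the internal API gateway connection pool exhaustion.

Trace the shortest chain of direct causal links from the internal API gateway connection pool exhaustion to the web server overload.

the internal API gateway connection pool exhaustion → the regional database overload → the checkout config service certificate expiry → the edge storage node certificate expiry → the web server overload

the internal API gateway connection pool exhaustion → the regional database overload
the regional database overload → the checkout config service certificate expiry
the checkout config service certificate expiry → the edge storage node certificate expiry
the edge storage node certificate expiry → the web server overload
Length: 4 steps.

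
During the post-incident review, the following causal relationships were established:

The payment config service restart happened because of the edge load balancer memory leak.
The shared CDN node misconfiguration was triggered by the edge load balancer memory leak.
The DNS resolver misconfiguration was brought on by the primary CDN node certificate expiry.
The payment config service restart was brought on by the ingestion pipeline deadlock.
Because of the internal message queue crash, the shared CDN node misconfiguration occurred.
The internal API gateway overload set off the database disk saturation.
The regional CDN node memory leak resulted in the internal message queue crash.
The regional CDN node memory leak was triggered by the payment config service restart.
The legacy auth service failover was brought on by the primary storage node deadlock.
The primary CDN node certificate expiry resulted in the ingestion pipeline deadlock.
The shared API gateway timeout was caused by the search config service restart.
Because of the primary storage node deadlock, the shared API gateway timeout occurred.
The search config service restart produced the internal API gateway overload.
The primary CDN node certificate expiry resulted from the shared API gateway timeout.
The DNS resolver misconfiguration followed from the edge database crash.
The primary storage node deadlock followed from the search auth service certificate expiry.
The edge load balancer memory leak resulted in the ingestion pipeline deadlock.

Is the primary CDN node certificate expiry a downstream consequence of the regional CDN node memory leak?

No

The regional CDN node memory leak leads to the internal message queue crash, the shared CDN node misconfiguration; the primary CDN node certificate expiry is not among them.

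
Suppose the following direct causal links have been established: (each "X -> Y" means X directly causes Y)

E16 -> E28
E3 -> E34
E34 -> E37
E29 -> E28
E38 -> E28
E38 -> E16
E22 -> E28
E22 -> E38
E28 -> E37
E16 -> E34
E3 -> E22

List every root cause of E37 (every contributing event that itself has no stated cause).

Tracing upstream from E37: E37 ← E34 ← E3.
A separate upstream branch: E37 ← E28 ← E29.
Each of those chain origins has no stated cause.

E29, E3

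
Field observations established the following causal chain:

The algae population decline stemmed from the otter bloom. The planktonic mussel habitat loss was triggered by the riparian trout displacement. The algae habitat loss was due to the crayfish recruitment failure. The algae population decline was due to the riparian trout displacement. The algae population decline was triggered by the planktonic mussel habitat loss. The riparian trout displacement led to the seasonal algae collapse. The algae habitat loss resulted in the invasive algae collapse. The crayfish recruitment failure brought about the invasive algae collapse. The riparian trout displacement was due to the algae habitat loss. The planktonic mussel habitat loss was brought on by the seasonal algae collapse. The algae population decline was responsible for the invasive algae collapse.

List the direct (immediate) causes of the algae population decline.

the otter bloom, the planktonic mussel habitat loss, the riparian trout displacement

Upstream contributors include the crayfish recruitment failure, the algae habitat loss, the seasonal algae collapse, but only the otter bloom, the planktonic mussel habitat loss, the riparian trout displacement feed directly into the algae population decline.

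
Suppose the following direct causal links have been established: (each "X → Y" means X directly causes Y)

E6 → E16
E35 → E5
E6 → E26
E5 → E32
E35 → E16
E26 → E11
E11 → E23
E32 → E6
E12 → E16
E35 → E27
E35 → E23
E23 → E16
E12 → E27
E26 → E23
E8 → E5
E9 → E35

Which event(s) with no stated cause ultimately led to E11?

Tracing upstream from E11: E11 ← E26 ← E6 ← E32 ← E5 ← E35 ← E9.
A separate upstream branch: E11 ← E26 ← E6 ← E32 ← E5 ← E8.
Each of those chain origins has no stated cause.

E8, E9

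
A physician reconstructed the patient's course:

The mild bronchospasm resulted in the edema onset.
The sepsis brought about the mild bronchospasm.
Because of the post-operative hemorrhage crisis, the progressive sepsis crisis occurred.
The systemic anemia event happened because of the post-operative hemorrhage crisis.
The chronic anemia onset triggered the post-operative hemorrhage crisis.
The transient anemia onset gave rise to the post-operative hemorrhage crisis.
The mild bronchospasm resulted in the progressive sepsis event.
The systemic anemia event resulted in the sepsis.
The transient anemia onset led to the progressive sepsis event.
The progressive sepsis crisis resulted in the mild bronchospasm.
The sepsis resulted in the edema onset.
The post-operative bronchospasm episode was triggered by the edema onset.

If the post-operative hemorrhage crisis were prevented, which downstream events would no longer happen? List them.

the edema onset, the mild bronchospasm, the post-operative bronchospasm episode, the progressive sepsis crisis, the sepsis, the systemic anemia event

Downstream of the post-operative hemorrhage crisis: the progressive sepsis crisis, the systemic anemia event, the sepsis, the mild bronchospasm, the edema onset, the post-operative bronchospasm episode, the progressive sepsis event.
Of those, still caused via another path: the progressive sepsis event.
The remainder have no surviving cause.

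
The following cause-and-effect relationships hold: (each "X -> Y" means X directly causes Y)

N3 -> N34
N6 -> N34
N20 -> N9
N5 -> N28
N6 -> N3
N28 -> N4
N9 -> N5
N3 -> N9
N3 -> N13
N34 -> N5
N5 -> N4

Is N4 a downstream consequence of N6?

Yes

There is a causal chain: N6 → N34 → N5 → N4.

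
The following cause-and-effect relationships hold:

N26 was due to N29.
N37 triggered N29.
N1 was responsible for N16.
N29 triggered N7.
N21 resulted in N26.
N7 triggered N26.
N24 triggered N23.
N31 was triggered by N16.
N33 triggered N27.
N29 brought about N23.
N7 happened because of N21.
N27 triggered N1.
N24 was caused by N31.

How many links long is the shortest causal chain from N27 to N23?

Shortest chain: N27 → N1 → N16 → N31 → N24 → N23.

5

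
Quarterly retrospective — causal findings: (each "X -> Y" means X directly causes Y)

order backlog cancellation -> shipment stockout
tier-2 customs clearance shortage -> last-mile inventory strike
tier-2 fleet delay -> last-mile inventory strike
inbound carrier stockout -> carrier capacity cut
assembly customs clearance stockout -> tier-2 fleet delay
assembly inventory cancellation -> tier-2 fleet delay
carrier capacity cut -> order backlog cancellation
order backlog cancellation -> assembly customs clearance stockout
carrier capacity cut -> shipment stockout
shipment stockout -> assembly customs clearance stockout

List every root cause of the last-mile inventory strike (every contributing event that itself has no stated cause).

Tracing upstream from the last-mile inventory strike: the last-mile inventory strike ← the tier-2 fleet delay ← the assembly customs clearance stockout ← the order backlog cancellation ← the carrier capacity cut ← the inbound carrier stockout.
A separate upstream branch: the last-mile inventory strike ← the tier-2 customs clearance shortage.
A separate upstream branch: the last-mile inventory strike ← the tier-2 fleet delay ← the assembly inventory cancellation.
Each of those chain origins has no stated cause.

the assembly inventory cancellation, the inbound carrier stockout, the tier-2 customs clearance shortage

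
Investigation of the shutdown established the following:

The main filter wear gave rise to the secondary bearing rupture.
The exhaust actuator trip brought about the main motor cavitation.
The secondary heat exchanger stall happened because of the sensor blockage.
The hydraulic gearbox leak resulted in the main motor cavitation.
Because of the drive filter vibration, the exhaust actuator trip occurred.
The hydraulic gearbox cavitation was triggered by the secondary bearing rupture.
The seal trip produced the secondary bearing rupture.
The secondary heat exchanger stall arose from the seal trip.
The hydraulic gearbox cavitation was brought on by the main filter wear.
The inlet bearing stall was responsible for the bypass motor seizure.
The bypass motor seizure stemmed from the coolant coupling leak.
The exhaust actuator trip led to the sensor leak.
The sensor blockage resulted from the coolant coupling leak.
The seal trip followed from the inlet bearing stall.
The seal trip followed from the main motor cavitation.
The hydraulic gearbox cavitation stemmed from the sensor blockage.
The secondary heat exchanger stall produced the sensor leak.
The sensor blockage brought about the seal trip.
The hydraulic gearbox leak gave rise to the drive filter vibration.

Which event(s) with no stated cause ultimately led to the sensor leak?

the coolant coupling leak, the hydraulic gearbox leak, the inlet bearing stall

Tracing upstream from the sensor leak: the sensor leak ← the secondary heat exchanger stall ← the seal trip ← the inlet bearing stall.
A separate upstream branch: the sensor leak ← the exhaust actuator trip ← the drive filter vibration ← the hydraulic gearbox leak.
A separate upstream branch: the sensor leak ← the secondary heat exchanger stall ← the sensor blockage ← the coolant coupling leak.
Each of those chain origins has no stated cause.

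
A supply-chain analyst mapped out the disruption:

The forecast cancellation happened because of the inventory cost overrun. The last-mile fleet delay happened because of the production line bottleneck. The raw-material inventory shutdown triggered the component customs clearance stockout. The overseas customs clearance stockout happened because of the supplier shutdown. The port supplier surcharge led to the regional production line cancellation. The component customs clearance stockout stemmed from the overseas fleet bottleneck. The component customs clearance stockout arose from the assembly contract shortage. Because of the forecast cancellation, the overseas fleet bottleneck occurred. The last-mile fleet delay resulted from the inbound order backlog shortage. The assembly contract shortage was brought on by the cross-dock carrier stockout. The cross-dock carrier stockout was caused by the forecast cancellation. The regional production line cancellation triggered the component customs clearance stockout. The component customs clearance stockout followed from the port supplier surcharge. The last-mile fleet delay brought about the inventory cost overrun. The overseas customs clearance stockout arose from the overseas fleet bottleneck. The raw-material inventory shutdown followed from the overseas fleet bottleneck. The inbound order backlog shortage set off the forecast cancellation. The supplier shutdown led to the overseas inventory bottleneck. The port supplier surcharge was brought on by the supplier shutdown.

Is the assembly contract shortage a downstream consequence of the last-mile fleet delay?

Yes

There is a causal chain: the last-mile fleet delay → the inventory cost overrun → the forecast cancellation → the cross-dock carrier stockout → the assembly contract shortage.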